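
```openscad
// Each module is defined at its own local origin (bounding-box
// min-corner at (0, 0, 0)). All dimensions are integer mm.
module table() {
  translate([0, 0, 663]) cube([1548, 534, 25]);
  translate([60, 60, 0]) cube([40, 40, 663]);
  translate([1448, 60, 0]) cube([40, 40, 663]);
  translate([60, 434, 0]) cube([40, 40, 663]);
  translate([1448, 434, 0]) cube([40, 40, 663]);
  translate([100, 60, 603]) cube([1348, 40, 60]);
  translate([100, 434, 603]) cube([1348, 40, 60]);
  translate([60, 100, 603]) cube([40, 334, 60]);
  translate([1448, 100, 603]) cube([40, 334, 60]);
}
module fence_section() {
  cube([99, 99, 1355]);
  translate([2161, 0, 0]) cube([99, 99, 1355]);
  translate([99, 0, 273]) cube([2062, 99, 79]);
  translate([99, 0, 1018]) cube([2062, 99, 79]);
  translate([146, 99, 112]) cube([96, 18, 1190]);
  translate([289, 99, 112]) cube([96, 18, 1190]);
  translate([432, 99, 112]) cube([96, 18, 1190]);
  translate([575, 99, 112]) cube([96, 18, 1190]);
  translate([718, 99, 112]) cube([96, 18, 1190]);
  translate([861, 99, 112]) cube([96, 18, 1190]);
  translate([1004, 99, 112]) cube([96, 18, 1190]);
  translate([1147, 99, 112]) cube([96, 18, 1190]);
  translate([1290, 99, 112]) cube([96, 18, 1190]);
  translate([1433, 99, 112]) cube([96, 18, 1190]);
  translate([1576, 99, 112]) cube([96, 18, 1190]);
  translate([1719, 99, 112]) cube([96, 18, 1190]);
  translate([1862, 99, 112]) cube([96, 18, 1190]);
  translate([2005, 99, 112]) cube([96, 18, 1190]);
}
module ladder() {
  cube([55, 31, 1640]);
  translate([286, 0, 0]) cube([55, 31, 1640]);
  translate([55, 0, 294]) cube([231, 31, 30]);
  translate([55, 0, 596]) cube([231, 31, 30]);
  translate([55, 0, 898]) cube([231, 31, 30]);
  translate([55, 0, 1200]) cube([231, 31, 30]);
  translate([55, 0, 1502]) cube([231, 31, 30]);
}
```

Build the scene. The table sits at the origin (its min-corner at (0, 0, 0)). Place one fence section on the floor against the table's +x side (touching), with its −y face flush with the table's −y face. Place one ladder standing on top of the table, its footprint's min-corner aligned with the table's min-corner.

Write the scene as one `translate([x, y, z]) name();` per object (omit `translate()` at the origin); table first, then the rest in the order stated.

table();
translate([1548, 0, 0]) fence_section();
translate([0, 0, 688]) ladder();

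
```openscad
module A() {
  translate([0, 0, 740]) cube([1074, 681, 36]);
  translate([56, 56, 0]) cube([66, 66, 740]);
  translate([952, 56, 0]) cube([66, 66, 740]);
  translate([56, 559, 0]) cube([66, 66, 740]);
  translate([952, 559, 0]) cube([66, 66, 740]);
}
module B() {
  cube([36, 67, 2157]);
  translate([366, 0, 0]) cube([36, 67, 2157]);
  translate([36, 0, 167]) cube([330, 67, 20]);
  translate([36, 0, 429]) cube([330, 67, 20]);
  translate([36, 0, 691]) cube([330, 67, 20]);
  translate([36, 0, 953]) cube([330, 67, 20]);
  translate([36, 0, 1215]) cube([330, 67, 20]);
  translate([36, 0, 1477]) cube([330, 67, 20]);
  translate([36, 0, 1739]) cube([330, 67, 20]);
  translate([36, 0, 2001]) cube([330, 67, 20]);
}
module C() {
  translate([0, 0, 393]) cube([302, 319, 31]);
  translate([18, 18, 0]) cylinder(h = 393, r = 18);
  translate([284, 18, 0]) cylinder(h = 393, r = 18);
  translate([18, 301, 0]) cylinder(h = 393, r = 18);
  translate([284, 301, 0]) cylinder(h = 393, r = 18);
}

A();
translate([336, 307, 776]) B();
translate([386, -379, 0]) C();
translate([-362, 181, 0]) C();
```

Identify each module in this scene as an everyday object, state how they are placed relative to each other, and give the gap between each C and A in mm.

A is a table. B is a ladder. C is a stool. The ladder is on top of the table, centred. Two stools sit around the table at the −y, −x sides. The gap between each stool and the table is 60 mm.

Each stool's nearest face is 60 mm from the table's bounding box.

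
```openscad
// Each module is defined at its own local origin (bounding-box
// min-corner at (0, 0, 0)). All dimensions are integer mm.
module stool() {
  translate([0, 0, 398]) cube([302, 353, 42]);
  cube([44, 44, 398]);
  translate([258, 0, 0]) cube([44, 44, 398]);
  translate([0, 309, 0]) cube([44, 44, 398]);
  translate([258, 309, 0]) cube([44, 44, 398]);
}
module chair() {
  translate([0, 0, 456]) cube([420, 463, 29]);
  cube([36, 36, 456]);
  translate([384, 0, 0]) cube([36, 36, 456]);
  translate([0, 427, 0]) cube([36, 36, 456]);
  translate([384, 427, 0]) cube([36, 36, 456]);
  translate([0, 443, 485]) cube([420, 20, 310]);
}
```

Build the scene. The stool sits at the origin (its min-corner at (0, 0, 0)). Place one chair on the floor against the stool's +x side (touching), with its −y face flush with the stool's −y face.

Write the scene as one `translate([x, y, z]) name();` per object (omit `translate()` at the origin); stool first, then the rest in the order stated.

stool();
translate([302, 0, 0]) chair();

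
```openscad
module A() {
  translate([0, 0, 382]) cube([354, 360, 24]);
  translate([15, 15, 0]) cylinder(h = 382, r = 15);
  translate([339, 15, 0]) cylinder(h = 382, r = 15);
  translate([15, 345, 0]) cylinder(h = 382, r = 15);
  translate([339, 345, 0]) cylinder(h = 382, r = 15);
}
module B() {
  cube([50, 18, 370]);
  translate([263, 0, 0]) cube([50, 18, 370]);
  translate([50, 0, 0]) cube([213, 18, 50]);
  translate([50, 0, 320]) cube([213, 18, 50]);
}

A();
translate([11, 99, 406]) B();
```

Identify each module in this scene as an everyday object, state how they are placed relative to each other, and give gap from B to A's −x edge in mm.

A is a stool. B is a picture frame. The picture frame is on top of the stool. The gap from the picture frame to the stool's −x edge is 11 mm.

The picture frame's min-x is at 11; the stool's min-x is 0; gap = 11 mm.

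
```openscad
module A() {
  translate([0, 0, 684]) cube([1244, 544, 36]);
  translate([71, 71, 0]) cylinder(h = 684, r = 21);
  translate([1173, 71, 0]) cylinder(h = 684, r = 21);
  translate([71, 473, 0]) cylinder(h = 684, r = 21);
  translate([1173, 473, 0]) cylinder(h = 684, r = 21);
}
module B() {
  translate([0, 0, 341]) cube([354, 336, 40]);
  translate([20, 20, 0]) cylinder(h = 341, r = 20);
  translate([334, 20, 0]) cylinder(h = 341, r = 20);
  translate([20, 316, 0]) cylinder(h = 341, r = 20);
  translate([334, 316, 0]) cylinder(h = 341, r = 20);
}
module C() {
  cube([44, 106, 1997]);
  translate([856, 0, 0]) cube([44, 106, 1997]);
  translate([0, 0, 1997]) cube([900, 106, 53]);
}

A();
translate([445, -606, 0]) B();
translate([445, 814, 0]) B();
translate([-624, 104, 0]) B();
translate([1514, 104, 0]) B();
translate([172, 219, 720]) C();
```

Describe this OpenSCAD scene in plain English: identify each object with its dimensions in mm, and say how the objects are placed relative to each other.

A is a table with a 1244×544 mm rectangular top, 36 mm thick, top surface at z = 720 mm, supported by four round legs of 42 mm diameter, each leg's bounding box inset 50 mm from the nearest pair of top edges, running from the floor.

B is a four-legged stool. The seat is 354×336 mm, 40 mm thick, top at z = 381 mm. It stands on four round legs, each 40 mm in diameter, from z = 0 to the seat underside, each leg's axis is inset half a diameter from the nearest pair of seat edges (so the leg's bounding box is flush with the corner).

C is a rectangular door frame: two vertical jambs of 44×106 mm section, 1997 mm tall, with a clear opening 812 mm wide between their inner faces. A header 53 mm tall and 106 mm deep lies on top of the jambs and spans the full outside width.

Four stools sit around the table at the −y, +y, −x, +x sides. The door frame is on top of the table, centred.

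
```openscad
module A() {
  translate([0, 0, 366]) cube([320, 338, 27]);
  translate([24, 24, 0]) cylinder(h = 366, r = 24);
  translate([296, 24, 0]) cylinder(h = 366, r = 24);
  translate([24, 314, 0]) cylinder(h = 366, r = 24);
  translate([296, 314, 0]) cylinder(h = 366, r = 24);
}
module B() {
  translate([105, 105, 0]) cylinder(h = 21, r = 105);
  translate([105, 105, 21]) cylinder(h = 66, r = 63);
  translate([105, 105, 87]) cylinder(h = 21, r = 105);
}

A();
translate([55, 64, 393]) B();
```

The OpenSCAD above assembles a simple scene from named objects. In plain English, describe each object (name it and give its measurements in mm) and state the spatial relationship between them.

A is a four-legged stool. The seat is 320×338 mm, 27 mm thick, top at z = 393 mm. It stands on four round legs, each 48 mm in diameter, from z = 0 to the seat underside, each leg's axis is inset half a diameter from the nearest pair of seat edges (so the leg's bounding box is flush with the corner).

B is a spool: two coaxial disc flanges of radius 105 mm and thickness 21 mm, joined by a core cylinder of radius 63 mm and height 66 mm. The lower flange rests on z = 0 and the three cylinders share a vertical axis.

The spool is on top of the stool, centred.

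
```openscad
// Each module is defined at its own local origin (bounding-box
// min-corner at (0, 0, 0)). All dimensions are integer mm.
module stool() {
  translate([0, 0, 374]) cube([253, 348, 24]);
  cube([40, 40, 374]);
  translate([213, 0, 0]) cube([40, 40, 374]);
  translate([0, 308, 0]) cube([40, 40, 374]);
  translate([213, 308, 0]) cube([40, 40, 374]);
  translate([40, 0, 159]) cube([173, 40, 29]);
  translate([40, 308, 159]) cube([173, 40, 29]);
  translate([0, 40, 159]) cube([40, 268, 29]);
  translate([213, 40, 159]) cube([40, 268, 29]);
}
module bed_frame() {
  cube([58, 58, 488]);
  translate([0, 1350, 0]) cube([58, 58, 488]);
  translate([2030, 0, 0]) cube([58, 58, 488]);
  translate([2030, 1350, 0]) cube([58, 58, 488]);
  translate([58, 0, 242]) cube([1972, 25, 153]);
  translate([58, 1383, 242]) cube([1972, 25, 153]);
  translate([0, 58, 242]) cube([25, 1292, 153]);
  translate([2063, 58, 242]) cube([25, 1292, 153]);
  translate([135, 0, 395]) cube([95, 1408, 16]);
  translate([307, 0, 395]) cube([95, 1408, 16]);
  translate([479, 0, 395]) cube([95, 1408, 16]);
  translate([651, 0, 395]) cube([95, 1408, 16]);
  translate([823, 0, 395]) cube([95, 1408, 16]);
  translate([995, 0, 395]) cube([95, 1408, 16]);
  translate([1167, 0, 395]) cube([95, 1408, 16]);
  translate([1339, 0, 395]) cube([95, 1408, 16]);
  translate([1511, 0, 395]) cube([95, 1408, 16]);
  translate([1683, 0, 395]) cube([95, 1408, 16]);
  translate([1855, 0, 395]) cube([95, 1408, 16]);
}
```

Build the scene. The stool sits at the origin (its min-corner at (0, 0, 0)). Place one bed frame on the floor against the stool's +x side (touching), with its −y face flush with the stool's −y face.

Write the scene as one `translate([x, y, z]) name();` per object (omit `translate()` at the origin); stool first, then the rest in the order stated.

stool();
translate([253, 0, 0]) bed_frame();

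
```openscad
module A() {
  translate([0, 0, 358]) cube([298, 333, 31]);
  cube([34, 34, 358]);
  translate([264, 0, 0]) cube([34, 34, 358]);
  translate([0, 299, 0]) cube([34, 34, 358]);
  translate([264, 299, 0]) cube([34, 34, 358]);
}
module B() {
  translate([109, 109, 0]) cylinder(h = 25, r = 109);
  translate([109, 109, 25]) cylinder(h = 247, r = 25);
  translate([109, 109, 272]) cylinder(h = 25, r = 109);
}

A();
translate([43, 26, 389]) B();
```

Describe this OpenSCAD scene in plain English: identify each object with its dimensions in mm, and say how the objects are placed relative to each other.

A is a four-legged stool. The seat is a 298×333×31 mm slab whose top surface is at z = 389 mm; four square legs, each 34×34 mm in cross-section, run from the floor (z = 0) to the underside of the seat, each flush with a corner of the seat.

B is a spool: two coaxial disc flanges of radius 109 mm and thickness 25 mm, joined by a core cylinder of radius 25 mm and height 247 mm. The lower flange rests on z = 0 and the three cylinders share a vertical axis.

The spool is on top of the stool.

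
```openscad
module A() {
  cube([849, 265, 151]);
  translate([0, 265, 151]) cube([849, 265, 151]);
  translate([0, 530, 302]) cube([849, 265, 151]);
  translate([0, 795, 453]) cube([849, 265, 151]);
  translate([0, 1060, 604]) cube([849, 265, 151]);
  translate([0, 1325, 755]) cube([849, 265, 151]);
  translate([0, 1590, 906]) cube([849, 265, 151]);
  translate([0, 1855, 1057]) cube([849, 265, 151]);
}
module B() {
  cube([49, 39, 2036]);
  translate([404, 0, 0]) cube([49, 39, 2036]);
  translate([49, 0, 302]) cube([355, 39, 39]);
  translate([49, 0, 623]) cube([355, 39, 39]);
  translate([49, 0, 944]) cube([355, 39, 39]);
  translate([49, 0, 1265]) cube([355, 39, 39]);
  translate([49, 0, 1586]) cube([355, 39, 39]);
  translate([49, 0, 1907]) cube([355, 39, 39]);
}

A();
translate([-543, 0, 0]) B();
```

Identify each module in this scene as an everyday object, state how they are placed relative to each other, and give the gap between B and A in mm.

A is a staircase. B is a ladder. The ladder is on the floor beside the staircase on its −x side. The gap between the ladder and the staircase is 90 mm.

The ladder's nearest face is 90 mm from the staircase's −x face.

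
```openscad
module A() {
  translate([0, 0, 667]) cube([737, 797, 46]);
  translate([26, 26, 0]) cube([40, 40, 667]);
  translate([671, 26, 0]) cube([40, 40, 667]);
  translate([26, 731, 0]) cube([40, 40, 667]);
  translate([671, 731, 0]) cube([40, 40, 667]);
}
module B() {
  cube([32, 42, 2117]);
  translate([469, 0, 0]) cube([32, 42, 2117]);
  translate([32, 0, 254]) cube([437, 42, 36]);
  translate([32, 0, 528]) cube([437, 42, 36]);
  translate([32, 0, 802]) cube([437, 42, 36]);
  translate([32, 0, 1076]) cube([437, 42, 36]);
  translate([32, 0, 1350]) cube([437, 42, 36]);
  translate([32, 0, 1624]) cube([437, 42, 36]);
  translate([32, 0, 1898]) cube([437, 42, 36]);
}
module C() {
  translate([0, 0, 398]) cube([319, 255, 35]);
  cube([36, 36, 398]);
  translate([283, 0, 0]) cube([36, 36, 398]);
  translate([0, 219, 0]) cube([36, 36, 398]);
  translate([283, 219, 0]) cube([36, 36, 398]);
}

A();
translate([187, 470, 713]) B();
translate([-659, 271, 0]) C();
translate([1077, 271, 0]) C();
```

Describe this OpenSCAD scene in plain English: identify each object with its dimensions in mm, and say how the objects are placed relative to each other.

A is a table with a 737×797 mm rectangular top, 46 mm thick, top surface at z = 713 mm, supported by four 40×40 mm square legs, each inset 26 mm from the nearest pair of top edges, running from the floor.

B is a straight ladder. Two 32×42 mm vertical rails, 2117 mm tall, stand 501 mm apart (outside-to-outside) with their front faces coplanar on the −y side. 7 rungs, each 42 mm deep and 36 mm tall, span between the inner faces of the rails, front faces flush with the rails. The lowest rung's underside is at z = 254 mm and rungs are spaced 274 mm apart (underside to underside).

C is a four-legged stool. The seat is 319×255 mm, 35 mm thick, top at z = 433 mm. It stands on four square legs, each 36×36 mm in cross-section, from z = 0 to the seat underside, each flush with a corner of the seat.

The ladder is on top of the table. Two stools sit around the table at the −x, +x sides.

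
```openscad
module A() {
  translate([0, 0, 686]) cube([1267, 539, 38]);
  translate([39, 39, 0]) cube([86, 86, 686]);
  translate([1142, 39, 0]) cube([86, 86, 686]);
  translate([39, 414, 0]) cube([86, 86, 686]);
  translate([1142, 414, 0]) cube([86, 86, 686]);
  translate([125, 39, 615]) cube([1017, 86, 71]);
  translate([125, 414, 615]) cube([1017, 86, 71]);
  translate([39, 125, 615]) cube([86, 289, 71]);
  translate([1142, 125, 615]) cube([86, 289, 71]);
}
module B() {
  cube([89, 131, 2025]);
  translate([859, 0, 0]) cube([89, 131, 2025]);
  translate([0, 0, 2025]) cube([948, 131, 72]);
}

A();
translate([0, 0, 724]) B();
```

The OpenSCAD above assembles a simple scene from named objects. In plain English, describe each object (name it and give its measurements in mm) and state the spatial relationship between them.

A is a table: top 1267 mm (x) × 539 mm (y), 38 mm thick, upper face at z = 724 mm, on four 86×86 mm square legs, each inset 39 mm from the nearest pair of top edges, running from z = 0 to the bottom of the top. Four apron rails, 86 mm thick and 71 mm tall, run between adjacent legs with their top edges flush with the underside of the top and their outer faces flush with the legs' outer faces.

B is a door frame. The clear opening is 770 mm wide and 2025 mm high. Two 89 mm wide jambs, 131 mm deep, stand either side of the opening from the floor to the top of the opening. A 72 mm thick head sits across the top of both jambs, spanning the full outside width of the frame.

The door frame is on top of the table.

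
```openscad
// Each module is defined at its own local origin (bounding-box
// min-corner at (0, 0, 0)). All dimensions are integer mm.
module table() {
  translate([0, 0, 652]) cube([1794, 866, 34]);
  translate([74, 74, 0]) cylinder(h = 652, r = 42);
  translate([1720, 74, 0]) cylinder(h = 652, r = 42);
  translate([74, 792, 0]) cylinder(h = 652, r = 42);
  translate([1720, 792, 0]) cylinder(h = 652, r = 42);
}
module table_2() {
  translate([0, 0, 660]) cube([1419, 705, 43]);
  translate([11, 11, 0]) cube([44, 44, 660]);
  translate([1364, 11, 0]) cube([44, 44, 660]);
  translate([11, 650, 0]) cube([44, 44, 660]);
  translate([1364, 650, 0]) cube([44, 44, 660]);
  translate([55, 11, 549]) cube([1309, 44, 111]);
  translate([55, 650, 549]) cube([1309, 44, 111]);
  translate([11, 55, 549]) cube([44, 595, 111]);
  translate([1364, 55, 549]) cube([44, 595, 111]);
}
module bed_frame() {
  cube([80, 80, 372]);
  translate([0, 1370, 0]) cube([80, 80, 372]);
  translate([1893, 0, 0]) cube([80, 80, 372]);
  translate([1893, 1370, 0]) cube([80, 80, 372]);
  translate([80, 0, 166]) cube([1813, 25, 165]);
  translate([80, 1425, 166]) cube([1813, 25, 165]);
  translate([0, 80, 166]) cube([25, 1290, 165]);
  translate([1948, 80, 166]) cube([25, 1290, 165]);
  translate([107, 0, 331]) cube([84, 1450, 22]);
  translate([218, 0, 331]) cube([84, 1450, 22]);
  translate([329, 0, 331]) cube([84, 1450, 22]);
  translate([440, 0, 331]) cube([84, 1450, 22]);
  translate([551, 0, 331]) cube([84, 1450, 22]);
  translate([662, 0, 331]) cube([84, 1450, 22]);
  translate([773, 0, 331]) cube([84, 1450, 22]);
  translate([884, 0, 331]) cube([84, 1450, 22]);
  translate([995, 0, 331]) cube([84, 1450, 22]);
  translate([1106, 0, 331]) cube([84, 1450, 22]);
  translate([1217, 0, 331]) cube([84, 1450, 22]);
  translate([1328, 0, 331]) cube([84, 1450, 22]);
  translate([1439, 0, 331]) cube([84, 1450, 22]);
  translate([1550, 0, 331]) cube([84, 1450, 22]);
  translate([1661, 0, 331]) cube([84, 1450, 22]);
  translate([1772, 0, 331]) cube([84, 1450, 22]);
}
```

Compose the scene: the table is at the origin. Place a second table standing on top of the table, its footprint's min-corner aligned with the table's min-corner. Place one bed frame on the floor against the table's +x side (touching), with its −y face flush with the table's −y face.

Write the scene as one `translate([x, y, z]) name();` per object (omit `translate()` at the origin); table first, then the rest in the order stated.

table();
translate([0, 0, 686]) table_2();
translate([1794, 0, 0]) bed_frame();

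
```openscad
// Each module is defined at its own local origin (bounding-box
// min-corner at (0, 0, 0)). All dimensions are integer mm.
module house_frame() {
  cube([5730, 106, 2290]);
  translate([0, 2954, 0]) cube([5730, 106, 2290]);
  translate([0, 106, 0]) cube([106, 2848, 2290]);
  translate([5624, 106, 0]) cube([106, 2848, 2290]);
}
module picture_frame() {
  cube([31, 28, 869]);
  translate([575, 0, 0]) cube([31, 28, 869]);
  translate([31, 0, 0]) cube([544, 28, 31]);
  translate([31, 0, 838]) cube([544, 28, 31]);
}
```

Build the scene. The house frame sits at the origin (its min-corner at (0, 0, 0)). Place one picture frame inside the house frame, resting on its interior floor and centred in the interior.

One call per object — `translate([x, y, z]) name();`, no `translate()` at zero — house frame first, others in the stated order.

house_frame();
translate([2562, 1516, 0]) picture_frame();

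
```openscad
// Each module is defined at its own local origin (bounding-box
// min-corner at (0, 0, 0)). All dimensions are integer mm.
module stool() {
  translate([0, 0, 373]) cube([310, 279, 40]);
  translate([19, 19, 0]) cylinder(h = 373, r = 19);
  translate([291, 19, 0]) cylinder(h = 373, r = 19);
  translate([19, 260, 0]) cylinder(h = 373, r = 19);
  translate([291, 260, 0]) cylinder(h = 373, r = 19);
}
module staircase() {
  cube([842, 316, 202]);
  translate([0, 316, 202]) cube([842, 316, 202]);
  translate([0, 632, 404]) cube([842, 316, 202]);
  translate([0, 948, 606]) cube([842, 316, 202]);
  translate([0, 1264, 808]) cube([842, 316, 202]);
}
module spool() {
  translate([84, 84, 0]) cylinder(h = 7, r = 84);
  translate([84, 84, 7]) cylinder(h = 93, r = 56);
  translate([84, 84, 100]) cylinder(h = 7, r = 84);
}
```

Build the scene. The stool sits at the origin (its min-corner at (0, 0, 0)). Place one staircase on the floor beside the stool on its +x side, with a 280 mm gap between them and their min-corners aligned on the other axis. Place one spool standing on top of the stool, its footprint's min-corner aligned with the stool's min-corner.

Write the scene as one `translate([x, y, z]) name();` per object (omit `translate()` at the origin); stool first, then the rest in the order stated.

stool();
translate([590, 0, 0]) staircase();
translate([0, 0, 413]) spool();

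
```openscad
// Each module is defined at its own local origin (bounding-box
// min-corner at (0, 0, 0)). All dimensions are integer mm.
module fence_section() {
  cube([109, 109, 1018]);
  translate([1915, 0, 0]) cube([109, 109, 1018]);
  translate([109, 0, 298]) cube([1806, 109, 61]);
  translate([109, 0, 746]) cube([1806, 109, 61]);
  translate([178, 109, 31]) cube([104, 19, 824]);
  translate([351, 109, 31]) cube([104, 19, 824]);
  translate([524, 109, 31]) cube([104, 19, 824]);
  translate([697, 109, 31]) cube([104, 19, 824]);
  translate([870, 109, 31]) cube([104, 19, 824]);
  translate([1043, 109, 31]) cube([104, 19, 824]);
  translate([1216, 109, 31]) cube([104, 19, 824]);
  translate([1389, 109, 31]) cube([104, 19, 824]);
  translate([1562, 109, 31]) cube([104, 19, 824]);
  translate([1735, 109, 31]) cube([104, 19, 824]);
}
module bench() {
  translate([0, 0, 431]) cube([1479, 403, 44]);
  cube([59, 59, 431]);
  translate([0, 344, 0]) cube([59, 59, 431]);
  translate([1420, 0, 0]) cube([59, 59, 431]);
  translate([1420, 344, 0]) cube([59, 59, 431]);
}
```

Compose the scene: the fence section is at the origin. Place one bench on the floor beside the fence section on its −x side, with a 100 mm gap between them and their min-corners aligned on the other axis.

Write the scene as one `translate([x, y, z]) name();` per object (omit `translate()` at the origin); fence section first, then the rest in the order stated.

fence_section();
translate([-1579, 0, 0]) bench();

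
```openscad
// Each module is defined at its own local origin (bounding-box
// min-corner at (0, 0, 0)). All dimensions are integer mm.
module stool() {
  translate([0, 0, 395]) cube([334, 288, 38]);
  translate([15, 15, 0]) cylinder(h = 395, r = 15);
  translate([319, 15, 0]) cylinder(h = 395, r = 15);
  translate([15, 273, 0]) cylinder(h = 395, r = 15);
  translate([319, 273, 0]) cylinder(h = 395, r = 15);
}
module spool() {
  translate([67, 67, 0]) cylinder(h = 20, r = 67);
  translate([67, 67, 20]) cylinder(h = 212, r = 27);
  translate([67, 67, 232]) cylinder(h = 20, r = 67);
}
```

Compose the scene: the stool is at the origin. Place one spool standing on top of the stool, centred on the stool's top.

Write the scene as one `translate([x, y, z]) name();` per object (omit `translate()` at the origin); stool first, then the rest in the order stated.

stool();
translate([100, 77, 433]) spool();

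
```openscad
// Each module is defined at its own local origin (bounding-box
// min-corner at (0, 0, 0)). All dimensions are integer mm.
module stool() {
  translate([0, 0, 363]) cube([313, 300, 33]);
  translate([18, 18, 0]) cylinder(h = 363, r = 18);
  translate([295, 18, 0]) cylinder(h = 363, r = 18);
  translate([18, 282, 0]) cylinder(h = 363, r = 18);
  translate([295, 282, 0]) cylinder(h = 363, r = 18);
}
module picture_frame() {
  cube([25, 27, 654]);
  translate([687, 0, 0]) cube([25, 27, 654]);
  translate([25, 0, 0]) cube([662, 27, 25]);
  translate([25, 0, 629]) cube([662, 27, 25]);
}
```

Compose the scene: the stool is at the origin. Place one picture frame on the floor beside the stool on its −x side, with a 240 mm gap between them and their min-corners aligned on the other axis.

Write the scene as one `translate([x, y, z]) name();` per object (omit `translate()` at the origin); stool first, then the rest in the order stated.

stool();
translate([-952, 0, 0]) picture_frame();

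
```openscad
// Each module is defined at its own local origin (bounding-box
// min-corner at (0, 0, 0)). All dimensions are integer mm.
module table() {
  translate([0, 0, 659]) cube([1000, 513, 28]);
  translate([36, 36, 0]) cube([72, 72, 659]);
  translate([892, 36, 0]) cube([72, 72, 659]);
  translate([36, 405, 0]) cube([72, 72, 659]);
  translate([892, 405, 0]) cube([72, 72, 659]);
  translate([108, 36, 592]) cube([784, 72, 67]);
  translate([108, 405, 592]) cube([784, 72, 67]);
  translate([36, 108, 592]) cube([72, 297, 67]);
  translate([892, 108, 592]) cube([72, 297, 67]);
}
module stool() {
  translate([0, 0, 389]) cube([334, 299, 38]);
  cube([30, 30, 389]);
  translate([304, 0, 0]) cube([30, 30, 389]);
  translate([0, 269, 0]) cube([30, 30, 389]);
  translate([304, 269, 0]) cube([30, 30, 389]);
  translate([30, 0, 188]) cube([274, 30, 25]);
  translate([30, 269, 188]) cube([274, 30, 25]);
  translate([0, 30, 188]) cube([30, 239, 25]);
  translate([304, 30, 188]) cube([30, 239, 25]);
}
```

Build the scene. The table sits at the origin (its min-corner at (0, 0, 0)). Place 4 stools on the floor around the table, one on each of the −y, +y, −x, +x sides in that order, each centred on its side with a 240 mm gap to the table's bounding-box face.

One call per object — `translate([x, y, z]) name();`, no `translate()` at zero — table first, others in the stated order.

table();
translate([333, -539, 0]) stool();
translate([333, 753, 0]) stool();
translate([-574, 107, 0]) stool();
translate([1240, 107, 0]) stool();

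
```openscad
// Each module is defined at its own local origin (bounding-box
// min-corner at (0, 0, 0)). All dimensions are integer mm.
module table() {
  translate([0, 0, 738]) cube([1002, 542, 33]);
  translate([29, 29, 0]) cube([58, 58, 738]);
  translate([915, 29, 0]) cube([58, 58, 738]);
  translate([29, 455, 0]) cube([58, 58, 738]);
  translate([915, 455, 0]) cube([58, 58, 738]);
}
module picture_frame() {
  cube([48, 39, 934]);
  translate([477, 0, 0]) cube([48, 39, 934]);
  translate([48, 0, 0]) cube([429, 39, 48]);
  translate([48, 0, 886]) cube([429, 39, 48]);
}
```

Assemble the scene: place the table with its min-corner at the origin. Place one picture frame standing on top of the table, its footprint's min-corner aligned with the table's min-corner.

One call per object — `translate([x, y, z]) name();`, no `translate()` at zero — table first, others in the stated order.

table();
translate([0, 0, 771]) picture_frame();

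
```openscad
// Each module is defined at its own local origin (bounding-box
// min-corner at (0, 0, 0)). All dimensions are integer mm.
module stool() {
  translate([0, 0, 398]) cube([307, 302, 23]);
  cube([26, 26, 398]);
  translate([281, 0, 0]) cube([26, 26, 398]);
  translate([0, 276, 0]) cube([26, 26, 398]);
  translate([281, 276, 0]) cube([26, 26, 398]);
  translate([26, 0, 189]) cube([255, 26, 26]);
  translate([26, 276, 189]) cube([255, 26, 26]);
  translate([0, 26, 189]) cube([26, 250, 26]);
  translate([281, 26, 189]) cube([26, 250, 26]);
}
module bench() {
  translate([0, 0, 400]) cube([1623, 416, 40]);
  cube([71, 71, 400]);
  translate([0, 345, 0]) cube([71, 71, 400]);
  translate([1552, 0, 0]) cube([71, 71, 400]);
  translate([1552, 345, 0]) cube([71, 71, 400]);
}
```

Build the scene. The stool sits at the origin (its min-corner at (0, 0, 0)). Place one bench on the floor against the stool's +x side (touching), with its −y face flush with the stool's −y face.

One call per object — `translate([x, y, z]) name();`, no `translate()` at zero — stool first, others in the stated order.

stool();
translate([307, 0, 0]) bench();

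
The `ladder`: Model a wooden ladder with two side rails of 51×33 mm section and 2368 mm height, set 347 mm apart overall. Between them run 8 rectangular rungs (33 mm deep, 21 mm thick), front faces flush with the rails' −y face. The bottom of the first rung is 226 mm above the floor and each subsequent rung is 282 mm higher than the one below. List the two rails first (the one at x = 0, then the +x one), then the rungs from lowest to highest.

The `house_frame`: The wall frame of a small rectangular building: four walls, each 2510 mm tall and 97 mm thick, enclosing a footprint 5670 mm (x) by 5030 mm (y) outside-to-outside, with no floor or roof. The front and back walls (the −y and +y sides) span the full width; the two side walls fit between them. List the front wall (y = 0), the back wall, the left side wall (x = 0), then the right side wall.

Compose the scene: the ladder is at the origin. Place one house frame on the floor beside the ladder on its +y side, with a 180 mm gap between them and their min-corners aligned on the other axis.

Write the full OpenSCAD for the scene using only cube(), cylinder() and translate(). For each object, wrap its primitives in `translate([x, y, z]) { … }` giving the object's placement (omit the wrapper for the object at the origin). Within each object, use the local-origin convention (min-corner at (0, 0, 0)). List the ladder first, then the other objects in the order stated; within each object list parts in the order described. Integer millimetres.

cube([51, 33, 2368]);
translate([296, 0, 0]) cube([51, 33, 2368]);
translate([51, 0, 226]) cube([245, 33, 21]);
translate([51, 0, 508]) cube([245, 33, 21]);
translate([51, 0, 790]) cube([245, 33, 21]);
translate([51, 0, 1072]) cube([245, 33, 21]);
translate([51, 0, 1354]) cube([245, 33, 21]);
translate([51, 0, 1636]) cube([245, 33, 21]);
translate([51, 0, 1918]) cube([245, 33, 21]);
translate([51, 0, 2200]) cube([245, 33, 21]);
translate([0, 213, 0]) {
  cube([5670, 97, 2510]);
  translate([0, 4933, 0]) cube([5670, 97, 2510]);
  translate([0, 97, 0]) cube([97, 4836, 2510]);
  translate([5573, 97, 0]) cube([97, 4836, 2510]);
}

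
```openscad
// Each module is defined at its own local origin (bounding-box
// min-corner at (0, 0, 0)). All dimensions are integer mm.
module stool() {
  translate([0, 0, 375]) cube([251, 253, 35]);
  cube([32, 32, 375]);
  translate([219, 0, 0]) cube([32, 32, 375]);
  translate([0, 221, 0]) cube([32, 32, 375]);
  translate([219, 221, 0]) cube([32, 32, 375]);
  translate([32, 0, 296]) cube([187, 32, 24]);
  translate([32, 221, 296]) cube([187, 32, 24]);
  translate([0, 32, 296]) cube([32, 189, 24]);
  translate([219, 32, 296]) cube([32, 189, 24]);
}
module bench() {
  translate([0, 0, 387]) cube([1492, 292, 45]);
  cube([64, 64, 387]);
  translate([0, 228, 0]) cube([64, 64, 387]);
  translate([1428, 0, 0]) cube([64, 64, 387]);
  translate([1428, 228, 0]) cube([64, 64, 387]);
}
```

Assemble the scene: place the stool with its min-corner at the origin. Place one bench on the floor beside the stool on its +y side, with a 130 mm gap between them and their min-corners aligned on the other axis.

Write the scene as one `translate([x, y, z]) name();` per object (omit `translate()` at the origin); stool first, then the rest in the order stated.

stool();
translate([0, 383, 0]) bench();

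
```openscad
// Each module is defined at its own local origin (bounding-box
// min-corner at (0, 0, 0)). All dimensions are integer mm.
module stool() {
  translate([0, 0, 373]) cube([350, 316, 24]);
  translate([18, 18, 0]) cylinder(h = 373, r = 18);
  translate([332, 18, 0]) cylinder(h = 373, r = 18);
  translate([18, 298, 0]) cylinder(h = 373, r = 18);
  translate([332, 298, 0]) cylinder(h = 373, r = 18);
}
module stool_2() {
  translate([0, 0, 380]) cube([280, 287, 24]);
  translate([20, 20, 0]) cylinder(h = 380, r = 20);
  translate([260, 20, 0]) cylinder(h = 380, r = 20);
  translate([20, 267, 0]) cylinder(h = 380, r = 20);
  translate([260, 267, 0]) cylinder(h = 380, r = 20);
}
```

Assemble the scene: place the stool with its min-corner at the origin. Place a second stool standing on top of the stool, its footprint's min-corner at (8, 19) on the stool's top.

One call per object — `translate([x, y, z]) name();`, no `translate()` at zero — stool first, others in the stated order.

stool();
translate([8, 19, 397]) stool_2();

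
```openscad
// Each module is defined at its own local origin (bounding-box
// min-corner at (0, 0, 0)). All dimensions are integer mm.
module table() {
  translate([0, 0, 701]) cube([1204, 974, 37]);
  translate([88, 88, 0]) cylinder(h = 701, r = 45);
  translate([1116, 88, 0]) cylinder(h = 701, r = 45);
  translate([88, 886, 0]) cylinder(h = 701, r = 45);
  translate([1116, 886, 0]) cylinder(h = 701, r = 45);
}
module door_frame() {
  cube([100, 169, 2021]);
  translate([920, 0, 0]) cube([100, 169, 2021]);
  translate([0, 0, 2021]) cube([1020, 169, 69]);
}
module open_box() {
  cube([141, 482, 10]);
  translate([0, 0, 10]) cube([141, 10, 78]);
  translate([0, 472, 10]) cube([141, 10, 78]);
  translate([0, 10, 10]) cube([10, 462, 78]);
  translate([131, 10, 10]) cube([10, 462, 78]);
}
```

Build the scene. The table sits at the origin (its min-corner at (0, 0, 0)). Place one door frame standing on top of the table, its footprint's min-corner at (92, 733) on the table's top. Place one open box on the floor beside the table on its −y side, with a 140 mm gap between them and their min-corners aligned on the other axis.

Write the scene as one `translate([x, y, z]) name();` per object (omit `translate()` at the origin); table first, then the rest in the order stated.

table();
translate([92, 733, 738]) door_frame();
translate([0, -622, 0]) open_box();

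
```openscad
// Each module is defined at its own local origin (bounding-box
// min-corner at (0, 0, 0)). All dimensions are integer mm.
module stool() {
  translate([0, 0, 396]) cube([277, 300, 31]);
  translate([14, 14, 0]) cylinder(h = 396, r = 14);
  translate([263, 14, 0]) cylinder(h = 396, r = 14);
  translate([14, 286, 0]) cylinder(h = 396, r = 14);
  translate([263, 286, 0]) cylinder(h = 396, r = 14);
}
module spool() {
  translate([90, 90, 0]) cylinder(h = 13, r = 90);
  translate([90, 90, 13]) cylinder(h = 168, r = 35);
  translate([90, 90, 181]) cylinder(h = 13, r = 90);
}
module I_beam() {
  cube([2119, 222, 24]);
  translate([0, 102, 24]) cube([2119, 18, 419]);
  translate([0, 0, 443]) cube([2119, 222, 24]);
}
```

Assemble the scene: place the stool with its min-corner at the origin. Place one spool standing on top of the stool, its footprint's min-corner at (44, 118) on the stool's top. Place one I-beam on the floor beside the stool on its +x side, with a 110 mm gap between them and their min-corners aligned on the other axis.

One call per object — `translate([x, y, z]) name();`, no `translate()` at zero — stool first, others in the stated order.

stool();
translate([44, 118, 427]) spool();
translate([387, 0, 0]) I_beam();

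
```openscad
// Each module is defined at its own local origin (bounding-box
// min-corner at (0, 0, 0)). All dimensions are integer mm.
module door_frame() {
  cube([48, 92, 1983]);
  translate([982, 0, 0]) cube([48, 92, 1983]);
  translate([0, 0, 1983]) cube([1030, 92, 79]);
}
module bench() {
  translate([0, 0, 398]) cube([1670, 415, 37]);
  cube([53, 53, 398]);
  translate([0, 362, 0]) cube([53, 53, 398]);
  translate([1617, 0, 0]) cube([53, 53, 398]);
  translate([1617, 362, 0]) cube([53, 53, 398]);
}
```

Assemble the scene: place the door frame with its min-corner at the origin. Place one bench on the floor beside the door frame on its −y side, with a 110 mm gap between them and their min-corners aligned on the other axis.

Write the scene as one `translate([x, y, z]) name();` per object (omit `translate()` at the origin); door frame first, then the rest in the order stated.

door_frame();
translate([0, -525, 0]) bench();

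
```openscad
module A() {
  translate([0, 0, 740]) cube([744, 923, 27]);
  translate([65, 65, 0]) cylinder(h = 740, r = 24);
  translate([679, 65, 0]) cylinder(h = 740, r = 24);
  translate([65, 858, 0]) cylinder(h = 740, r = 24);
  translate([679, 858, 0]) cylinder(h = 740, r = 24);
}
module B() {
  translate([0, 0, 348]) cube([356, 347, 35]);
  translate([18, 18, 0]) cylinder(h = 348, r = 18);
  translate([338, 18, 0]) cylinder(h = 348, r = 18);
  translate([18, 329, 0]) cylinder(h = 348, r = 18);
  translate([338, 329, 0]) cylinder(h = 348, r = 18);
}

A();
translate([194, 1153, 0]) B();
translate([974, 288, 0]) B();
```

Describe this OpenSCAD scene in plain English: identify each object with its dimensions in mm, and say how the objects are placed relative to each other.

A is a table with a 744×923 mm rectangular top, 27 mm thick, top surface at z = 767 mm, supported by four round legs of 48 mm diameter, each leg's bounding box inset 41 mm from the nearest pair of top edges, running from the floor.

B is a four-legged stool. The seat is 356×347 mm, 35 mm thick, top at z = 383 mm. It stands on four round legs, each 36 mm in diameter, from z = 0 to the seat underside, each leg's axis is inset half a diameter from the nearest pair of seat edges (so the leg's bounding box is flush with the corner).

Two stools sit around the table at the +y, +x sides.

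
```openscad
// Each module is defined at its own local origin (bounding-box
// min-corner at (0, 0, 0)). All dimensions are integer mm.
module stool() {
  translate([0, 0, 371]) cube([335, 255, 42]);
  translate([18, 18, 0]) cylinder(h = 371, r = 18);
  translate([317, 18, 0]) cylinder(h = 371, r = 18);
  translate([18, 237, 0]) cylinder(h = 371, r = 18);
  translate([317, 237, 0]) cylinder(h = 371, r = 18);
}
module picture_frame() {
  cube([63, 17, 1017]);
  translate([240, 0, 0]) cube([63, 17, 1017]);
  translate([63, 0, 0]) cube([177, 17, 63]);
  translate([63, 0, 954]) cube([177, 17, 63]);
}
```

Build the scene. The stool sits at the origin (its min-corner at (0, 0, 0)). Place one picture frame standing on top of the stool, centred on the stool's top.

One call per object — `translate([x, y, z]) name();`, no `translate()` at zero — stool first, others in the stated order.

stool();
translate([16, 119, 413]) picture_frame();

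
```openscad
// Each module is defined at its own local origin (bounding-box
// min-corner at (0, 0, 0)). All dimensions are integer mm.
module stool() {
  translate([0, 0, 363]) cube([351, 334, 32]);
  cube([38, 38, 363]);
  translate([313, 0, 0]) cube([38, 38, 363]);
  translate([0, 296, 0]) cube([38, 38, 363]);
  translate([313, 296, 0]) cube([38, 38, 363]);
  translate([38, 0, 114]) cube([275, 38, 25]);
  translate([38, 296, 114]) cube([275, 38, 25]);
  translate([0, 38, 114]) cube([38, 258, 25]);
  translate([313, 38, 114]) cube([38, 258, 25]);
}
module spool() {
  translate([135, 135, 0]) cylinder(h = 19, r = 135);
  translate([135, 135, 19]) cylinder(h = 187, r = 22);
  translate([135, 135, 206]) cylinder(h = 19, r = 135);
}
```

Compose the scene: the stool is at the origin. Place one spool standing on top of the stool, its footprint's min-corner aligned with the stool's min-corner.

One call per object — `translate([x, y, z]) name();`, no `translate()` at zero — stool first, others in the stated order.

stool();
translate([0, 0, 395]) spool();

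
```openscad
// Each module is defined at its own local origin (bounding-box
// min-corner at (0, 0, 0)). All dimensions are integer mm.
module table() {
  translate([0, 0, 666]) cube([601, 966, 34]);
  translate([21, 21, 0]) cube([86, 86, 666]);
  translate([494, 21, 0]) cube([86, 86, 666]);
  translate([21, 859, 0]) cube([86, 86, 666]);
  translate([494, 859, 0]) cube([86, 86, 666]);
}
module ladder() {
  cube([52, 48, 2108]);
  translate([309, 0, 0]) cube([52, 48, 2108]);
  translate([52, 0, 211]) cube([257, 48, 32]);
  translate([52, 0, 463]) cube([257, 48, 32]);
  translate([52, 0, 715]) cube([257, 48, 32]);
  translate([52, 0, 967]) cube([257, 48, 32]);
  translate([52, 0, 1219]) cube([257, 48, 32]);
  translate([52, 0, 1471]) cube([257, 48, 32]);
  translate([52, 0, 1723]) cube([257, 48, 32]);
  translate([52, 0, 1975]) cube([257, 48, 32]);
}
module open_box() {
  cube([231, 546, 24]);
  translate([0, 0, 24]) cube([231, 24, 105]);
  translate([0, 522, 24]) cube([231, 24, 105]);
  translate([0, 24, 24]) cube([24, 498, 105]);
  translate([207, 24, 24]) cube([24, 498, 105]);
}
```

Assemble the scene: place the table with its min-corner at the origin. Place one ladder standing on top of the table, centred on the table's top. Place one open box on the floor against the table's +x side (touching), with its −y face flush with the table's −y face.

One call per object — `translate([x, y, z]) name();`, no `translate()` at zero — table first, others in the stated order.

table();
translate([120, 459, 700]) ladder();
translate([601, 0, 0]) open_box();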